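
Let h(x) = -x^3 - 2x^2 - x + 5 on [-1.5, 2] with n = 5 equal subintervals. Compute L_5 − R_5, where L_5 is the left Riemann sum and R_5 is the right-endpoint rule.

12.8625

L_5 = 11.9525.
R_5 = -0.91.
L_5 − R_5 = 12.8625.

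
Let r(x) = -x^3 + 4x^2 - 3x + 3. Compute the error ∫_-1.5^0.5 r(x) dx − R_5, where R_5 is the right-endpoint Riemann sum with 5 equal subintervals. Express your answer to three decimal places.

3.207

Exact integral: ∫_-1.5^0.5 r(x) dx ≈ 14.91667.
R_5 = 11.71.
Error ≈ 14.91667 − 11.71 ≈ 3.207.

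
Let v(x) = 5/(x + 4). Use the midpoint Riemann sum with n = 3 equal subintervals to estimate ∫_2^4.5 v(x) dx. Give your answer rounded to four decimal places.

Δx = (4.5 − 2)/3 = 5/6.
Midpoints: 29/12, 3.25, 49/12.
v(29/12) = 60/77, v(3.25) = 20/29, v(49/12) = 60/97.
Sum = Δx · [v(29/12) + v(3.25) + v(49/12)].
Sum ≈ 1.7395.

1.7395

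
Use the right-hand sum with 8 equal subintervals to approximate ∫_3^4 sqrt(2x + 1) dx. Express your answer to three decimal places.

Δx = (4 − 3)/8 = 0.125.
Right endpoints: 3.125, 3.25, 3.375, 3.5, 3.625, 3.75, 3.875, 4.
f(3.125) ≈ 2.693, f(3.25) ≈ 2.739, f(3.375) ≈ 2.784, f(3.5) ≈ 2.828, f(3.625) ≈ 2.872, f(3.75) ≈ 2.915, f(3.875) ≈ 2.958, f(4) ≈ 3.000.
Sum = Δx · [f(3.125) + f(3.25) + f(3.375) + ...].
Sum ≈ 2.849.

2.849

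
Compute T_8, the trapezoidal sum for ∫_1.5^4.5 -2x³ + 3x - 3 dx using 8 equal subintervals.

-185.765625

Δx = (4.5 − 1.5)/8 = 0.375.
f(1.5) = -5.25, f(1.875) = -10.55859375, f(2.25) = -19.03125, f(2.625) = -31.30078125, f(3) = -48, f(3.375) = -69.76171875, f(3.75) = -97.21875, f(4.125) = -131.00390625, f(4.5) = -171.75.
T_8 = (Δx/2)·[f(x_0) + 2f(x_1) + ... + 2f(x_{7}) + f(x_8)].
Sum = -185.765625.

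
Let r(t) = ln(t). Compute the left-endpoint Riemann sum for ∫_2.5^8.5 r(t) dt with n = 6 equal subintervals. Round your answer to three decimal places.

9.265

Δt = (8.5 − 2.5)/6 = 1.
Left endpoints: 2.5, 3.5, 4.5, 5.5, 6.5, 7.5.
r(2.5) ≈ 0.916, r(3.5) ≈ 1.253, r(4.5) ≈ 1.504, r(5.5) ≈ 1.705, r(6.5) ≈ 1.872, r(7.5) ≈ 2.015.
Sum = Δt · [r(2.5) + r(3.5) + r(4.5) + ...].
Sum ≈ 9.265.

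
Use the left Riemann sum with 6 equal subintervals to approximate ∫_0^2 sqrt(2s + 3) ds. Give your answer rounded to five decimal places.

4.28724

Δs = (2 − 0)/6 = 1/3.
Left endpoints: 0, 1/3, 2/3, 1, 4/3, 5/3.
f(0) ≈ 1.73205, f(1/3) ≈ 1.91485, f(2/3) ≈ 2.08167, f(1) ≈ 2.23607, f(4/3) ≈ 2.38048, f(5/3) ≈ 2.51661.
Sum = Δs · [f(0) + f(1/3) + f(2/3) + ...].
Sum ≈ 4.28724.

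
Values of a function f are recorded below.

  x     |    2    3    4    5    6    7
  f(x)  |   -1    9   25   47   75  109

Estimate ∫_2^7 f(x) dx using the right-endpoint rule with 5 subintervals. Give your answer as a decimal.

265

Δx = 1.
Sum = 1·[9 + 25 + 47 + 75 + 109] = 265.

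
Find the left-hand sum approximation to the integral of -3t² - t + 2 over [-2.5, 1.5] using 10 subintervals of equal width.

Δt = (1.5 − (-2.5))/10 = 0.4.
Left endpoints: -2.5, -2.1, -1.7, -1.3, -0.9, -0.5, -0.1, 0.3, 0.7, 1.1.
f(-2.5) = -14.25, f(-2.1) = -9.13, f(-1.7) = -4.97, f(-1.3) = -1.77, f(-0.9) = 0.47, f(-0.5) = 1.75, f(-0.1) = 2.07, f(0.3) = 1.43, f(0.7) = -0.17, f(1.1) = -2.73.
Sum = Δt · [f(-2.5) + f(-2.1) + f(-1.7) + ...].
Sum = -10.92.

-10.92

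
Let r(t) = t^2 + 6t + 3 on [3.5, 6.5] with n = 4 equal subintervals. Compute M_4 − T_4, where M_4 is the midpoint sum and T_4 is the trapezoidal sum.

M_4 = 176.109375.
T_4 = 176.53125.
M_4 − T_4 = -0.421875.

-0.421875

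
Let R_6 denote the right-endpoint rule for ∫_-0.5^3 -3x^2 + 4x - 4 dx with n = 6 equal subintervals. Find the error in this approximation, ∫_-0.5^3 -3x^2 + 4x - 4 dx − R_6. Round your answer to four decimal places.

Exact integral: ∫_-0.5^3 f(x) dx = -23.625.
R_6 ≈ -27.793403.
Error ≈ -23.625 − (-27.793403) ≈ 4.1684.

4.1684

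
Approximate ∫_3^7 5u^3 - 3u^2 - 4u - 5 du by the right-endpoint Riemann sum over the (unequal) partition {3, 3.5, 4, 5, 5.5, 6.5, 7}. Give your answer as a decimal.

3069.75

Subinterval widths: 0.5, 0.5, 1, 0.5, 1, 0.5.
Right endpoints: 3.5, 4, 5, 5.5, 6.5, 7.
f(3.5) = 158.625, f(4) = 251, f(5) = 525, f(5.5) = 714.125, f(6.5) = 1215.375, f(7) = 1535.
Sum = Σ Δu_i · f(u_i).
Sum = 3069.75.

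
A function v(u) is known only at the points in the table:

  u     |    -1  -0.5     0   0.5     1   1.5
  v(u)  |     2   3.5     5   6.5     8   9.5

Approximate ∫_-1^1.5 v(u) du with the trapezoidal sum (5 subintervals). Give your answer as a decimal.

14.375

Δu = 0.5.
T_5 = (0.5/2)·[2 + 2·3.5 + 2·5 + 2·6.5 + 2·8 + 9.5] = 14.375.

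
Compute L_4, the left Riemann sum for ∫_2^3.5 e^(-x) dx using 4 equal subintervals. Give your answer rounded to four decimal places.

0.1261

Δx = (3.5 − 2)/4 = 0.375.
Left endpoints: 2, 2.375, 2.75, 3.125.
f(2) ≈ 0.1353, f(2.375) ≈ 0.0930, f(2.75) ≈ 0.0639, f(3.125) ≈ 0.0439.
Sum = Δx · [f(2) + f(2.375) + f(2.75) + f(3.125)].
Sum ≈ 0.1261.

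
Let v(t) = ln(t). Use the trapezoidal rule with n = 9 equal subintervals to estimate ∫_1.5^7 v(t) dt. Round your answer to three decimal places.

Δt = (7 − 1.5)/9 = 11/18.
v(1.5) ≈ 0.405, v(19/9) ≈ 0.747, v(49/18) ≈ 1.001, v(10/3) ≈ 1.204, v(71/18) ≈ 1.372, v(41/9) ≈ 1.516, v(31/6) ≈ 1.642, v(52/9) ≈ 1.754, v(115/18) ≈ 1.855, v(7) ≈ 1.946.
T_9 = (Δt/2)·[v(t_0) + 2v(t_1) + ... + 2v(t_{8}) + v(t_9)].
Sum ≈ 7.497.

7.497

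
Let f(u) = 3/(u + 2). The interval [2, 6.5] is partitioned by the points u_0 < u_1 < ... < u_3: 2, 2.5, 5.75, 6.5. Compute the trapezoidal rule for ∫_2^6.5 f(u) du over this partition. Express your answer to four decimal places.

Subinterval widths: 0.5, 3.25, 0.75.
f(2) = 0.75, f(2.5) = 2/3, f(5.75) = 12/31, f(6.5) = 6/17.
On each subinterval the trapezoid contributes (Δu_i/2)·[f(u_{i-1}) + f(u_i)].
Sum ≈ 2.3440.

2.3440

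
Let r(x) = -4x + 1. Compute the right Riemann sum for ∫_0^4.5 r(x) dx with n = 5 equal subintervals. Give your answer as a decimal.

-44.1

Δx = (4.5 − 0)/5 = 0.9.
Right endpoints: 0.9, 1.8, 2.7, 3.6, 4.5.
r(0.9) = -2.6, r(1.8) = -6.2, r(2.7) = -9.8, r(3.6) = -13.4, r(4.5) = -17.
Sum = Δx · [r(0.9) + r(1.8) + r(2.7) + r(3.6) + r(4.5)].
Sum = -44.1.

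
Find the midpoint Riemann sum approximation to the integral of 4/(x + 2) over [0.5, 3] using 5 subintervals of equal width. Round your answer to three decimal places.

Δx = (3 − 0.5)/5 = 0.5.
Midpoints: 0.75, 1.25, 1.75, 2.25, 2.75.
f(0.75) = 16/11, f(1.25) = 16/13, f(1.75) = 16/15, f(2.25) = 16/17, f(2.75) = 16/19.
Sum = Δx · [f(0.75) + f(1.25) + f(1.75) + f(2.25) + f(2.75)].
Sum ≈ 2.768.

2.768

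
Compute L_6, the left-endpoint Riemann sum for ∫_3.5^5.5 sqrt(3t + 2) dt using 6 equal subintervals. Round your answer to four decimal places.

Δt = (5.5 − 3.5)/6 = 1/3.
Left endpoints: 3.5, 23/6, 25/6, 4.5, 29/6, 31/6.
f(3.5) ≈ 3.5355, f(23/6) ≈ 3.6742, f(25/6) ≈ 3.8079, f(4.5) ≈ 3.9370, f(29/6) ≈ 4.0620, f(31/6) ≈ 4.1833.
Sum = Δt · [f(3.5) + f(23/6) + f(25/6) + ...].
Sum ≈ 7.7333.

7.7333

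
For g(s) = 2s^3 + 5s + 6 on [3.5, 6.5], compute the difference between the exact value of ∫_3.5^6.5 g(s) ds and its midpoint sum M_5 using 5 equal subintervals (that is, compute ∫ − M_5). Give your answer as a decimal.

Exact integral: ∫_3.5^6.5 g(s) ds = 910.5.
M_5 = 907.8.
Error = 910.5 − 907.8 = 2.7.

2.7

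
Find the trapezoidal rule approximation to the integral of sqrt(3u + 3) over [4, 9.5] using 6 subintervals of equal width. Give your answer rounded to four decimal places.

26.3691

Δu = (9.5 − 4)/6 = 11/12.
f(4) ≈ 3.8730, f(59/12) ≈ 4.2131, f(35/6) ≈ 4.5277, f(6.75) ≈ 4.8218, f(23/3) ≈ 5.0990, f(103/12) ≈ 5.3619, f(9.5) ≈ 5.6125.
T_6 = (Δu/2)·[f(u_0) + 2f(u_1) + ... + 2f(u_{5}) + f(u_6)].
Sum ≈ 26.3691.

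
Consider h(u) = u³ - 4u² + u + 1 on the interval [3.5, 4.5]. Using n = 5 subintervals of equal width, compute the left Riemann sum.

Δu = (4.5 − 3.5)/5 = 0.2.
Left endpoints: 3.5, 3.7, 3.9, 4.1, 4.3.
h(3.5) = -1.625, h(3.7) = 0.593, h(3.9) = 3.379, h(4.1) = 6.781, h(4.3) = 10.847.
Sum = Δu · [h(3.5) + h(3.7) + h(3.9) + h(4.1) + h(4.3)].
Sum = 3.995.

3.995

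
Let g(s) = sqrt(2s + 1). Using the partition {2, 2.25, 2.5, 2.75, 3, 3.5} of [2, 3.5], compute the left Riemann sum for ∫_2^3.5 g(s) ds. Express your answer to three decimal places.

3.718

Subinterval widths: 0.25, 0.25, 0.25, 0.25, 0.5.
Left endpoints: 2, 2.25, 2.5, 2.75, 3.
g(2) ≈ 2.236, g(2.25) ≈ 2.345, g(2.5) ≈ 2.449, g(2.75) ≈ 2.550, g(3) ≈ 2.646.
Sum = Σ Δs_i · g(s_i).
Sum ≈ 3.718.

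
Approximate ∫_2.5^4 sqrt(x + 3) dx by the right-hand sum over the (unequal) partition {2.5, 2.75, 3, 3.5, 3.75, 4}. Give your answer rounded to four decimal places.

Subinterval widths: 0.25, 0.25, 0.5, 0.25, 0.25.
Right endpoints: 2.75, 3, 3.5, 3.75, 4.
f(2.75) ≈ 2.3979, f(3) ≈ 2.4495, f(3.5) ≈ 2.5495, f(3.75) ≈ 2.5981, f(4) ≈ 2.6458.
Sum = Σ Δx_i · f(x_i).
Sum ≈ 3.7976.

3.7976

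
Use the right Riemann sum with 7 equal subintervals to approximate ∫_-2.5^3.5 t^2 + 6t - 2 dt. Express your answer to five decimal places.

44.23469

Δt = (3.5 − (-2.5))/7 = 6/7.
Right endpoints: -23/14, -11/14, 1/14, 13/14, 25/14, 37/14, 3.5.
f(-23/14) = -1795/196, f(-11/14) = -1195/196, f(1/14) = -307/196, f(13/14) = 869/196, f(25/14) = 2333/196, f(37/14) = 4085/196, f(3.5) = 31.25.
Sum = Δt · [f(-23/14) + f(-11/14) + f(1/14) + ...].
Sum ≈ 44.23469.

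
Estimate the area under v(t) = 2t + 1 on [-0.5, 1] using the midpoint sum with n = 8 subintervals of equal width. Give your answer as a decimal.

2.25

Δt = (1 − (-0.5))/8 = 0.1875.
Midpoints: -0.40625, -0.21875, -0.03125, 0.15625, 0.34375, 0.53125, 0.71875, 0.90625.
v(-0.40625) = 0.1875, v(-0.21875) = 0.5625, v(-0.03125) = 0.9375, v(0.15625) = 1.3125, v(0.34375) = 1.6875, v(0.53125) = 2.0625, v(0.71875) = 2.4375, v(0.90625) = 2.8125.
Sum = Δt · [v(-0.40625) + v(-0.21875) + v(-0.03125) + ...].
Sum = 2.25.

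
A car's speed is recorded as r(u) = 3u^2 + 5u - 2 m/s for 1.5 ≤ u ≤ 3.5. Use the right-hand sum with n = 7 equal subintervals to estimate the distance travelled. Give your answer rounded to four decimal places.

66.2959

Δu = (3.5 − 1.5)/7 = 2/7.
Right endpoints: 25/14, 29/14, 33/14, 37/14, 41/14, 45/14, 3.5.
r(25/14) = 3233/196, r(29/14) = 4161/196, r(33/14) = 5185/196, r(37/14) = 6305/196, r(41/14) = 7521/196, r(45/14) = 8833/196, r(3.5) = 52.25.
Sum = Δu · [r(25/14) + r(29/14) + r(33/14) + ...].
Sum ≈ 66.2959.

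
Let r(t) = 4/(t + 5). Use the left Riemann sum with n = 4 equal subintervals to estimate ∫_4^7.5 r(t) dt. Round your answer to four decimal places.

1.3700

Δt = (7.5 − 4)/4 = 0.875.
Left endpoints: 4, 4.875, 5.75, 6.625.
r(4) = 4/9, r(4.875) = 32/79, r(5.75) = 16/43, r(6.625) = 32/93.
Sum = Δt · [r(4) + r(4.875) + r(5.75) + r(6.625)].
Sum ≈ 1.3700.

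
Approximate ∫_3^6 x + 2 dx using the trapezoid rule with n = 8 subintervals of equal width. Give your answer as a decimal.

Δx = (6 − 3)/8 = 0.375.
f(3) = 5, f(3.375) = 5.375, f(3.75) = 5.75, f(4.125) = 6.125, f(4.5) = 6.5, f(4.875) = 6.875, f(5.25) = 7.25, f(5.625) = 7.625, f(6) = 8.
T_8 = (Δx/2)·[f(x_0) + 2f(x_1) + ... + 2f(x_{7}) + f(x_8)].
Sum = 19.5.

19.5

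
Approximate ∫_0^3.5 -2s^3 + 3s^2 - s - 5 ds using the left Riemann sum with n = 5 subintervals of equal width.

Δs = (3.5 − 0)/5 = 0.7.
Left endpoints: 0, 0.7, 1.4, 2.1, 2.8.
f(0) = -5, f(0.7) = -4.916, f(1.4) = -6.008, f(2.1) = -12.392, f(2.8) = -28.184.
Sum = Δs · [f(0) + f(0.7) + f(1.4) + f(2.1) + f(2.8)].
Sum = -39.55.

-39.55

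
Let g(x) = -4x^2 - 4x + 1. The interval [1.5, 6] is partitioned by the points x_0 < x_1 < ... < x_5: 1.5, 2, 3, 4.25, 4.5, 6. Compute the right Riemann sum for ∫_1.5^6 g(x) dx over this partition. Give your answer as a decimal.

Subinterval widths: 0.5, 1, 1.25, 0.25, 1.5.
Right endpoints: 2, 3, 4.25, 4.5, 6.
g(2) = -23, g(3) = -47, g(4.25) = -88.25, g(4.5) = -98, g(6) = -167.
Sum = Σ Δx_i · g(x_i).
Sum = -443.8125.

-443.8125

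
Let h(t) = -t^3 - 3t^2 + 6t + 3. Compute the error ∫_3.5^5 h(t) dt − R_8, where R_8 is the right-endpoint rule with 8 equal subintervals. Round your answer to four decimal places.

Exact integral: ∫_3.5^5 h(t) dt = -158.109375.
R_8 ≈ -168.689209.
Error ≈ -158.109375 − (-168.689209) ≈ 10.5798.

10.5798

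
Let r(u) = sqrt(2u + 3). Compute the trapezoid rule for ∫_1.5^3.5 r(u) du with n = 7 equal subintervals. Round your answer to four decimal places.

Δu = (3.5 − 1.5)/7 = 2/7.
r(1.5) ≈ 2.4495, r(25/14) ≈ 2.5635, r(29/14) ≈ 2.6726, r(33/14) ≈ 2.7775, r(37/14) ≈ 2.8785, r(41/14) ≈ 2.9761, r(45/14) ≈ 3.0706, r(3.5) ≈ 3.1623.
T_7 = (Δu/2)·[r(u_0) + 2r(u_1) + ... + 2r(u_{6}) + r(u_7)].
Sum ≈ 5.6413.

5.6413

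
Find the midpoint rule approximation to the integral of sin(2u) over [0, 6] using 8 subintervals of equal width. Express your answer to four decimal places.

Δu = (6 − 0)/8 = 0.75.
Midpoints: 0.375, 1.125, 1.875, 2.625, 3.375, 4.125, 4.875, 5.625.
f(0.375) ≈ 0.6816, f(1.125) ≈ 0.7781, f(1.875) ≈ -0.5716, f(2.625) ≈ -0.8589, f(3.375) ≈ 0.4500, f(4.125) ≈ 0.9226, f(4.875) ≈ -0.3195, f(5.625) ≈ -0.9678.
Sum = Δu · [f(0.375) + f(1.125) + f(1.875) + ...].
Sum ≈ 0.0859.

0.0859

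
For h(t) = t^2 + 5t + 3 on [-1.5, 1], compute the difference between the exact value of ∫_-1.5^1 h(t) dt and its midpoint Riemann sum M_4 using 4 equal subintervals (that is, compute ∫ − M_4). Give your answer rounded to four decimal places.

Exact integral: ∫_-1.5^1 h(t) dt ≈ 5.833333.
M_4 ≈ 5.751953.
Error ≈ 5.833333 − 5.751953 ≈ 0.0814.

0.0814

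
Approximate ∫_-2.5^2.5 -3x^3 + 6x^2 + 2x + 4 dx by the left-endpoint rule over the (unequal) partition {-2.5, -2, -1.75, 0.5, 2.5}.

144.58203125

Subinterval widths: 0.5, 0.25, 2.25, 2.
Left endpoints: -2.5, -2, -1.75, 0.5.
f(-2.5) = 83.375, f(-2) = 48, f(-1.75) = 34.953125, f(0.5) = 6.125.
Sum = Σ Δx_i · f(x_i).
Sum = 144.58203125.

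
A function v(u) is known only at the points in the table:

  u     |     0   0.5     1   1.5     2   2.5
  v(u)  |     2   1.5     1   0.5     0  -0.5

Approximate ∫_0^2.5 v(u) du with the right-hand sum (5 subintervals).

1.25

Δu = 0.5.
Sum = 0.5·[1.5 + 1 + 0.5 + 0 + (-0.5)] = 1.25.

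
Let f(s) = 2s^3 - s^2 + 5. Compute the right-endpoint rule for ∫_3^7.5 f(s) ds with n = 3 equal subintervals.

2040.75

Δs = (7.5 − 3)/3 = 1.5.
Right endpoints: 4.5, 6, 7.5.
f(4.5) = 167, f(6) = 401, f(7.5) = 792.5.
Sum = Δs · [f(4.5) + f(6) + f(7.5)].
Sum = 2040.75.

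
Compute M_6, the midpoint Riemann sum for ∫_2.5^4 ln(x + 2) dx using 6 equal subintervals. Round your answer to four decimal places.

Δx = (4 − 2.5)/6 = 0.25.
Midpoints: 2.625, 2.875, 3.125, 3.375, 3.625, 3.875.
f(2.625) ≈ 1.5315, f(2.875) ≈ 1.5841, f(3.125) ≈ 1.6341, f(3.375) ≈ 1.6818, f(3.625) ≈ 1.7272, f(3.875) ≈ 1.7707.
Sum = Δx · [f(2.625) + f(2.875) + f(3.125) + ...].
Sum ≈ 2.4824.

2.4824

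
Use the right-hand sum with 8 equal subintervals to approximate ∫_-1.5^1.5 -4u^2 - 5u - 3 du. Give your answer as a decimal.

Δu = (1.5 − (-1.5))/8 = 0.375.
Right endpoints: -1.125, -0.75, -0.375, 0, 0.375, 0.75, 1.125, 1.5.
f(-1.125) = -2.4375, f(-0.75) = -1.5, f(-0.375) = -1.6875, f(0) = -3, f(0.375) = -5.4375, f(0.75) = -9, f(1.125) = -13.6875, f(1.5) = -19.5.
Sum = Δu · [f(-1.125) + f(-0.75) + f(-0.375) + ...].
Sum = -21.09375.

-21.09375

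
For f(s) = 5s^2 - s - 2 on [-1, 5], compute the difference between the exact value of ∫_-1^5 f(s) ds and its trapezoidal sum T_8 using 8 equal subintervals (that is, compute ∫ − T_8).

Exact integral: ∫_-1^5 f(s) ds = 186.
T_8 = 188.8125.
Error = 186 − 188.8125 = -2.8125.

-2.8125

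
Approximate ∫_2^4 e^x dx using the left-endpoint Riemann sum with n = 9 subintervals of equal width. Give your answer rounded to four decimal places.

42.1578

Δx = (4 − 2)/9 = 2/9.
Left endpoints: 2, 20/9, 22/9, 8/3, 26/9, 28/9, 10/3, 32/9, 34/9.
f(2) ≈ 7.3891, f(20/9) ≈ 9.2278, f(22/9) ≈ 11.5241, f(8/3) ≈ 14.3919, f(26/9) ≈ 17.9733, f(28/9) ≈ 22.4460, f(10/3) ≈ 28.0316, f(32/9) ≈ 35.0073, f(34/9) ≈ 43.7188.
Sum = Δx · [f(2) + f(20/9) + f(22/9) + ...].
Sum ≈ 42.1578.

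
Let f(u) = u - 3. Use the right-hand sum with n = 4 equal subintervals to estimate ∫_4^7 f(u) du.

8.625

Δu = (7 − 4)/4 = 0.75.
Right endpoints: 4.75, 5.5, 6.25, 7.
f(4.75) = 1.75, f(5.5) = 2.5, f(6.25) = 3.25, f(7) = 4.
Sum = Δu · [f(4.75) + f(5.5) + f(6.25) + f(7)].
Sum = 8.625.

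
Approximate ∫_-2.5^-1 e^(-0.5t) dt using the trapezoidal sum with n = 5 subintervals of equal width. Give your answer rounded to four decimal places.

Δt = (-1 − (-2.5))/5 = 0.3.
f(-2.5) ≈ 3.4903, f(-2.2) ≈ 3.0042, f(-1.9) ≈ 2.5857, f(-1.6) ≈ 2.2255, f(-1.3) ≈ 1.9155, f(-1) ≈ 1.6487.
T_5 = (Δt/2)·[f(t_0) + 2f(t_1) + ... + 2f(t_{4}) + f(t_5)].
Sum ≈ 3.6901.

3.6901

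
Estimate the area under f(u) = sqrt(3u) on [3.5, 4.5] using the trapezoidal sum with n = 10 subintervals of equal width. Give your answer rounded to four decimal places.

Δu = (4.5 − 3.5)/10 = 0.1.
f(3.5) ≈ 3.2404, f(3.6) ≈ 3.2863, f(3.7) ≈ 3.3317, f(3.8) ≈ 3.3764, f(3.9) ≈ 3.4205, f(4) ≈ 3.4641, f(4.1) ≈ 3.5071, f(4.2) ≈ 3.5496, f(4.3) ≈ 3.5917, f(4.4) ≈ 3.6332, f(4.5) ≈ 3.6742.
T_10 = (Δu/2)·[f(u_0) + 2f(u_1) + ... + 2f(u_{9}) + f(u_10)].
Sum ≈ 3.4618.

3.4618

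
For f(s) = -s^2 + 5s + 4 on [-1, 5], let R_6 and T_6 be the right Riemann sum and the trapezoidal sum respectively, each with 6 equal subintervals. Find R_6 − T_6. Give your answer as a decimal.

3

R_6 = 44.
T_6 = 41.
R_6 − T_6 = 3.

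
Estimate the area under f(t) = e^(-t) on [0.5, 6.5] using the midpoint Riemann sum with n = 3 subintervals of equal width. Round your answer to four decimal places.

Δt = (6.5 − 0.5)/3 = 2.
Midpoints: 1.5, 3.5, 5.5.
f(1.5) ≈ 0.2231, f(3.5) ≈ 0.0302, f(5.5) ≈ 0.0041.
Sum = Δt · [f(1.5) + f(3.5) + f(5.5)].
Sum ≈ 0.5148.

0.5148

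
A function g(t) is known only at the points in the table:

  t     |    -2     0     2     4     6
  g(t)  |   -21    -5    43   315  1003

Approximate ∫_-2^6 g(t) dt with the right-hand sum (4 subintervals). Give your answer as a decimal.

2712

Δt = 2.
Sum = 2·[(-5) + 43 + 315 + 1003] = 2712.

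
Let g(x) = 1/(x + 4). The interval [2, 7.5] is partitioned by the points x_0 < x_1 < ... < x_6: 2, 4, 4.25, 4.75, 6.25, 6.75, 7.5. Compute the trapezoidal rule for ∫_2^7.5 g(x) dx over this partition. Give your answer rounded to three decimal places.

Subinterval widths: 2, 0.25, 0.5, 1.5, 0.5, 0.75.
g(2) = 1/6, g(4) = 0.125, g(4.25) = 4/33, g(4.75) = 4/35, g(6.25) = 4/41, g(6.75) = 4/43, g(7.5) = 2/23.
On each subinterval the trapezoid contributes (Δx_i/2)·[g(x_{i-1}) + g(x_i)].
Sum ≈ 0.655.

0.655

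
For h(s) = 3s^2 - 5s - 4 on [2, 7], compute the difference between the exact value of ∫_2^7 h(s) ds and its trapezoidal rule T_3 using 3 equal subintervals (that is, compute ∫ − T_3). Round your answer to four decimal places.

-6.9444

Exact integral: ∫_2^7 h(s) ds = 202.5.
T_3 ≈ 209.444444.
Error ≈ 202.5 − 209.444444 ≈ -6.9444.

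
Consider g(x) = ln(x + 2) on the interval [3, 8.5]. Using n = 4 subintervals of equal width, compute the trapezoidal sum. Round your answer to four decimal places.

Δx = (8.5 − 3)/4 = 1.375.
g(3) ≈ 1.6094, g(4.375) ≈ 1.8524, g(5.75) ≈ 2.0477, g(7.125) ≈ 2.2110, g(8.5) ≈ 2.3514.
T_4 = (Δx/2)·[g(x_0) + 2g(x_1) + 2g(x_2) + 2g(x_3) + g(x_4)].
Sum ≈ 11.1258.

11.1258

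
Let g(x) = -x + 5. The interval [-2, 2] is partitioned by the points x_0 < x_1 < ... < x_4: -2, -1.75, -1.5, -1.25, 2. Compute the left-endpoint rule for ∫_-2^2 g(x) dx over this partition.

25.375

Subinterval widths: 0.25, 0.25, 0.25, 3.25.
Left endpoints: -2, -1.75, -1.5, -1.25.
g(-2) = 7, g(-1.75) = 6.75, g(-1.5) = 6.5, g(-1.25) = 6.25.
Sum = Σ Δx_i · g(x_i).
Sum = 25.375.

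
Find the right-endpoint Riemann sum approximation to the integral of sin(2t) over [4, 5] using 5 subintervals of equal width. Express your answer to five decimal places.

Δt = (5 − 4)/5 = 0.2.
Right endpoints: 4.2, 4.4, 4.6, 4.8, 5.
f(4.2) ≈ 0.85460, f(4.4) ≈ 0.58492, f(4.6) ≈ 0.22289, f(4.8) ≈ -0.17433, f(5) ≈ -0.54402.
Sum = Δt · [f(4.2) + f(4.4) + f(4.6) + f(4.8) + f(5)].
Sum ≈ 0.18881.

0.18881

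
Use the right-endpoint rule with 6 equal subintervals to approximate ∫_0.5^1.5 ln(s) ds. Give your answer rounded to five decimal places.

Δs = (1.5 − 0.5)/6 = 1/6.
Right endpoints: 2/3, 5/6, 1, 7/6, 4/3, 1.5.
f(2/3) ≈ -0.40547, f(5/6) ≈ -0.18232, f(1) ≈ 0.00000, f(7/6) ≈ 0.15415, f(4/3) ≈ 0.28768, f(1.5) ≈ 0.40547.
Sum = Δs · [f(2/3) + f(5/6) + f(1) + ...].
Sum ≈ 0.04325.

0.04325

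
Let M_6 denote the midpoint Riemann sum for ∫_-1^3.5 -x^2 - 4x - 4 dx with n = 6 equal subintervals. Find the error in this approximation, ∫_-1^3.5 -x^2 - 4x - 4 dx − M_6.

Exact integral: ∫_-1^3.5 f(x) dx = -55.125.
M_6 = -54.9140625.
Error = -55.125 − (-54.9140625) = -0.2109375.

-0.2109375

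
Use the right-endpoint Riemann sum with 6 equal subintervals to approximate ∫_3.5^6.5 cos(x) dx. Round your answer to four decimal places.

Δx = (6.5 − 3.5)/6 = 0.5.
Right endpoints: 4, 4.5, 5, 5.5, 6, 6.5.
f(4) ≈ -0.6536, f(4.5) ≈ -0.2108, f(5) ≈ 0.2837, f(5.5) ≈ 0.7087, f(6) ≈ 0.9602, f(6.5) ≈ 0.9766.
Sum = Δx · [f(4) + f(4.5) + f(5) + ...].
Sum ≈ 1.0323.

1.0323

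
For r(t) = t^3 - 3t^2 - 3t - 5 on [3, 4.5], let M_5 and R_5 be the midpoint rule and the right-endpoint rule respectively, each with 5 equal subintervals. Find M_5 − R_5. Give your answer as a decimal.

-4.1596875

M_5 = -6.3271875.
R_5 = -2.1675.
M_5 − R_5 = -4.1596875.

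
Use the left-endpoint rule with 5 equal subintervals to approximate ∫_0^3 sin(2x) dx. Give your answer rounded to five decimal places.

Δx = (3 − 0)/5 = 0.6.
Left endpoints: 0, 0.6, 1.2, 1.8, 2.4.
f(0) ≈ 0.00000, f(0.6) ≈ 0.93204, f(1.2) ≈ 0.67546, f(1.8) ≈ -0.44252, f(2.4) ≈ -0.99616.
Sum = Δx · [f(0) + f(0.6) + f(1.2) + f(1.8) + f(2.4)].
Sum ≈ 0.10129.

0.10129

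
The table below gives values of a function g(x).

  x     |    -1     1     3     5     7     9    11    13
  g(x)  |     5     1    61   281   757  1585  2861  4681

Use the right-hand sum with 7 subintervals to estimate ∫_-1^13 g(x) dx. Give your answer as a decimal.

20454

Δx = 2.
Sum = 2·[1 + 61 + 281 + 757 + 1585 + 2861 + 4681] = 20454.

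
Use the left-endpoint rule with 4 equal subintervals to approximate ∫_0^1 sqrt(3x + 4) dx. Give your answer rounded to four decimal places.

2.2562

Δx = (1 − 0)/4 = 0.25.
Left endpoints: 0, 0.25, 0.5, 0.75.
f(0) ≈ 2.0000, f(0.25) ≈ 2.1794, f(0.5) ≈ 2.3452, f(0.75) ≈ 2.5000.
Sum = Δx · [f(0) + f(0.25) + f(0.5) + f(0.75)].
Sum ≈ 2.2562.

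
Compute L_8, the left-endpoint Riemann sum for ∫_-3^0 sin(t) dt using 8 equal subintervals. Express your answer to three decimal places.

-1.993

Δt = (0 − (-3))/8 = 0.375.
Left endpoints: -3, -2.625, -2.25, -1.875, -1.5, -1.125, -0.75, -0.375.
f(-3) ≈ -0.141, f(-2.625) ≈ -0.494, f(-2.25) ≈ -0.778, f(-1.875) ≈ -0.954, f(-1.5) ≈ -0.997, f(-1.125) ≈ -0.902, f(-0.75) ≈ -0.682, f(-0.375) ≈ -0.366.
Sum = Δt · [f(-3) + f(-2.625) + f(-2.25) + ...].
Sum ≈ -1.993.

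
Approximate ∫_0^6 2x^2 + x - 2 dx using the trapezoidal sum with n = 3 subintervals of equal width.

Δx = (6 − 0)/3 = 2.
f(0) = -2, f(2) = 8, f(4) = 34, f(6) = 76.
T_3 = (Δx/2)·[f(x_0) + 2f(x_1) + 2f(x_2) + f(x_3)].
Sum = 158.

158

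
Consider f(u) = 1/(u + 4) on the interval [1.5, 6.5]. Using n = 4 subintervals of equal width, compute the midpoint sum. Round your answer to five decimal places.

0.64508

Δu = (6.5 − 1.5)/4 = 1.25.
Midpoints: 2.125, 3.375, 4.625, 5.875.
f(2.125) = 8/49, f(3.375) = 8/59, f(4.625) = 8/69, f(5.875) = 8/79.
Sum = Δu · [f(2.125) + f(3.375) + f(4.625) + f(5.875)].
Sum ≈ 0.64508.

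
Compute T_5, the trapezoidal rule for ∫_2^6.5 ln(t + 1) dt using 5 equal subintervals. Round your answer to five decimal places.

Δt = (6.5 − 2)/5 = 0.9.
f(2) ≈ 1.09861, f(2.9) ≈ 1.36098, f(3.8) ≈ 1.56862, f(4.7) ≈ 1.74047, f(5.6) ≈ 1.88707, f(6.5) ≈ 2.01490.
T_5 = (Δt/2)·[f(t_0) + 2f(t_1) + ... + 2f(t_{4}) + f(t_5)].
Sum ≈ 7.30250.

7.30250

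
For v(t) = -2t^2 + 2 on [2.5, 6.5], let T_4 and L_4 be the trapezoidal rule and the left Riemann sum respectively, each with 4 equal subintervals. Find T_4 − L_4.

-36

T_4 = -166.
L_4 = -130.
T_4 − L_4 = -36.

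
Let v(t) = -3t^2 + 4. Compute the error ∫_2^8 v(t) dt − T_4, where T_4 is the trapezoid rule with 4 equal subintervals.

6.75

Exact integral: ∫_2^8 v(t) dt = -480.
T_4 = -486.75.
Error = -480 − (-486.75) = 6.75.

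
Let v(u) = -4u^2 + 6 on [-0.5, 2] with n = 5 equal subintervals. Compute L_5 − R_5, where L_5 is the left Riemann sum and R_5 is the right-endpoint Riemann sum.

L_5 = 7.5.
R_5 = 0.
L_5 − R_5 = 7.5.

7.5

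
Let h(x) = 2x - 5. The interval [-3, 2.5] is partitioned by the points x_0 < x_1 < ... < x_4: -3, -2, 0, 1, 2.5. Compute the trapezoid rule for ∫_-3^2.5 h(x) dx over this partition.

Subinterval widths: 1, 2, 1, 1.5.
h(-3) = -11, h(-2) = -9, h(0) = -5, h(1) = -3, h(2.5) = 0.
On each subinterval the trapezoid contributes (Δx_i/2)·[h(x_{i-1}) + h(x_i)].
Sum = -30.25.

-30.25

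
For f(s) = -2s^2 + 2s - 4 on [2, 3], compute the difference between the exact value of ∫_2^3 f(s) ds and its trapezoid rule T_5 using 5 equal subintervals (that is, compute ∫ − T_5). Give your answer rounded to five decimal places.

Exact integral: ∫_2^3 f(s) ds ≈ -11.6666667.
T_5 = -11.68.
Error ≈ -11.6666667 − (-11.68) ≈ 0.01333.

0.01333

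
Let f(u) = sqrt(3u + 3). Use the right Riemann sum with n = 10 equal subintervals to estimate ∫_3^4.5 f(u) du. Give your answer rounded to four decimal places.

5.7012

Δu = (4.5 − 3)/10 = 0.15.
Right endpoints: 3.15, 3.3, 3.45, 3.6, 3.75, 3.9, 4.05, 4.2, 4.35, 4.5.
f(3.15) ≈ 3.5285, f(3.3) ≈ 3.5917, f(3.45) ≈ 3.6538, f(3.6) ≈ 3.7148, f(3.75) ≈ 3.7749, f(3.9) ≈ 3.8341, f(4.05) ≈ 3.8923, f(4.2) ≈ 3.9497, f(4.35) ≈ 4.0062, f(4.5) ≈ 4.0620.
Sum = Δu · [f(3.15) + f(3.3) + f(3.45) + ...].
Sum ≈ 5.7012.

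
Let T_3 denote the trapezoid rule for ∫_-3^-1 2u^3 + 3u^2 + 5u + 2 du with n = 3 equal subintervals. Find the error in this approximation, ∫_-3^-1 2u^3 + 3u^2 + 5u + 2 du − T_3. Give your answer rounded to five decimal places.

1.33333

Exact integral: ∫_-3^-1 f(u) du = -30.
T_3 ≈ -31.3333333.
Error ≈ -30 − (-31.3333333) ≈ 1.33333.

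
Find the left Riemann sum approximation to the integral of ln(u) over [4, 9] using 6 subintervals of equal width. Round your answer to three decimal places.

Δu = (9 − 4)/6 = 5/6.
Left endpoints: 4, 29/6, 17/3, 6.5, 22/3, 49/6.
f(4) ≈ 1.386, f(29/6) ≈ 1.576, f(17/3) ≈ 1.735, f(6.5) ≈ 1.872, f(22/3) ≈ 1.992, f(49/6) ≈ 2.100.
Sum = Δu · [f(4) + f(29/6) + f(17/3) + ...].
Sum ≈ 8.884.

8.884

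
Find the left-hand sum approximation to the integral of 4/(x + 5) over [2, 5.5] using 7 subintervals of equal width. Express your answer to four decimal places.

Δx = (5.5 − 2)/7 = 0.5.
Left endpoints: 2, 2.5, 3, 3.5, 4, 4.5, 5.
f(2) = 4/7, f(2.5) = 8/15, f(3) = 0.5, f(3.5) = 8/17, f(4) = 4/9, f(4.5) = 8/19, f(5) = 0.4.
Sum = Δx · [f(2) + f(2.5) + f(3) + ...].
Sum ≈ 1.6704.

1.6704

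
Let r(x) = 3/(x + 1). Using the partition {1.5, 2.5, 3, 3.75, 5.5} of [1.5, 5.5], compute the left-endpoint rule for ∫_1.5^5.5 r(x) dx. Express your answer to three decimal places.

3.296

Subinterval widths: 1, 0.5, 0.75, 1.75.
Left endpoints: 1.5, 2.5, 3, 3.75.
r(1.5) = 1.2, r(2.5) = 6/7, r(3) = 0.75, r(3.75) = 12/19.
Sum = Σ Δx_i · r(x_i).
Sum ≈ 3.296.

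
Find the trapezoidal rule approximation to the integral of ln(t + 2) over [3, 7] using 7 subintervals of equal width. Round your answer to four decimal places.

7.7254

Δt = (7 − 3)/7 = 4/7.
f(3) ≈ 1.6094, f(25/7) ≈ 1.7177, f(29/7) ≈ 1.8153, f(33/7) ≈ 1.9042, f(37/7) ≈ 1.9859, f(41/7) ≈ 2.0614, f(45/7) ≈ 2.1316, f(7) ≈ 2.1972.
T_7 = (Δt/2)·[f(t_0) + 2f(t_1) + ... + 2f(t_{6}) + f(t_7)].
Sum ≈ 7.7254.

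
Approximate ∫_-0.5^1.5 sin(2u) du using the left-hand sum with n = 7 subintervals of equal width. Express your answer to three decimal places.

Δu = (1.5 − (-0.5))/7 = 2/7.
Left endpoints: -0.5, -3/14, 1/14, 5/14, 9/14, 13/14, 17/14.
f(-0.5) ≈ -0.841, f(-3/14) ≈ -0.416, f(1/14) ≈ 0.142, f(5/14) ≈ 0.655, f(9/14) ≈ 0.960, f(13/14) ≈ 0.959, f(17/14) ≈ 0.654.
Sum = Δu · [f(-0.5) + f(-3/14) + f(1/14) + ...].
Sum ≈ 0.604.

0.604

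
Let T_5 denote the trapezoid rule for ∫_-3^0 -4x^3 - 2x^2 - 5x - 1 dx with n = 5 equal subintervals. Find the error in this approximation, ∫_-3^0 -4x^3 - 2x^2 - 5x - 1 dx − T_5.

-2.88

Exact integral: ∫_-3^0 f(x) dx = 82.5.
T_5 = 85.38.
Error = 82.5 − 85.38 = -2.88.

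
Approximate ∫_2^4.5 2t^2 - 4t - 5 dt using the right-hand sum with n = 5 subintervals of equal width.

Δt = (4.5 − 2)/5 = 0.5.
Right endpoints: 2.5, 3, 3.5, 4, 4.5.
f(2.5) = -2.5, f(3) = 1, f(3.5) = 5.5, f(4) = 11, f(4.5) = 17.5.
Sum = Δt · [f(2.5) + f(3) + f(3.5) + f(4) + f(4.5)].
Sum = 16.25.

16.25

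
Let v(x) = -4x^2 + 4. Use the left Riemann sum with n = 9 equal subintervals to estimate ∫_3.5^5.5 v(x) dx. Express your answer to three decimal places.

-148.733

Δx = (5.5 − 3.5)/9 = 2/9.
Left endpoints: 3.5, 67/18, 71/18, 25/6, 79/18, 83/18, 29/6, 91/18, 95/18.
v(3.5) = -45, v(67/18) = -4165/81, v(71/18) = -4717/81, v(25/6) = -589/9, v(79/18) = -5917/81, v(83/18) = -6565/81, v(29/6) = -805/9, v(91/18) = -7957/81, v(95/18) = -8701/81.
Sum = Δx · [v(3.5) + v(67/18) + v(71/18) + ...].
Sum ≈ -148.733.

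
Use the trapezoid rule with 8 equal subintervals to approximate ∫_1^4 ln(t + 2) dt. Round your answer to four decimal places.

Δt = (4 − 1)/8 = 0.375.
f(1) ≈ 1.0986, f(1.375) ≈ 1.2164, f(1.75) ≈ 1.3218, f(2.125) ≈ 1.4171, f(2.5) ≈ 1.5041, f(2.875) ≈ 1.5841, f(3.25) ≈ 1.6582, f(3.625) ≈ 1.7272, f(4) ≈ 1.7918.
T_8 = (Δt/2)·[f(t_0) + 2f(t_1) + ... + 2f(t_{7}) + f(t_8)].
Sum ≈ 4.4528.

4.4528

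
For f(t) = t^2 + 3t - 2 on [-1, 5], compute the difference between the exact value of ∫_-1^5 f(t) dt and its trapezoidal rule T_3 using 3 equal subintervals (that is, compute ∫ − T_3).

-4

Exact integral: ∫_-1^5 f(t) dt = 66.
T_3 = 70.
Error = 66 − 70 = -4.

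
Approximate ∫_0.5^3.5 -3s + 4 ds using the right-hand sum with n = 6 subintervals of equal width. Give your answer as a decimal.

Δs = (3.5 − 0.5)/6 = 0.5.
Right endpoints: 1, 1.5, 2, 2.5, 3, 3.5.
f(1) = 1, f(1.5) = -0.5, f(2) = -2, f(2.5) = -3.5, f(3) = -5, f(3.5) = -6.5.
Sum = Δs · [f(1) + f(1.5) + f(2) + ...].
Sum = -8.25.

-8.25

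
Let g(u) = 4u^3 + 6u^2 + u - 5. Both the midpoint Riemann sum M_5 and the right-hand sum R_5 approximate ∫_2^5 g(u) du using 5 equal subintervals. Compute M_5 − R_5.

-192.06

M_5 = 834.18.
R_5 = 1026.24.
M_5 − R_5 = -192.06.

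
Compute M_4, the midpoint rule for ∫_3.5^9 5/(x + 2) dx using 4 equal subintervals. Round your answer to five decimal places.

3.45610

Δx = (9 − 3.5)/4 = 1.375.
Midpoints: 4.1875, 5.5625, 6.9375, 8.3125.
f(4.1875) = 80/99, f(5.5625) = 80/121, f(6.9375) = 80/143, f(8.3125) = 16/33.
Sum = Δx · [f(4.1875) + f(5.5625) + f(6.9375) + f(8.3125)].
Sum ≈ 3.45610.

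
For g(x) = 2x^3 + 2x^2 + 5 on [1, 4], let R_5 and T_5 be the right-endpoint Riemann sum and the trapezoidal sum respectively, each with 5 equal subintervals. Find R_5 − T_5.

46.8

R_5 = 234.36.
T_5 = 187.56.
R_5 − T_5 = 46.8.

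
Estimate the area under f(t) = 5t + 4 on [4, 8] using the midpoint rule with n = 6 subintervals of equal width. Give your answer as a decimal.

Δt = (8 − 4)/6 = 2/3.
Midpoints: 13/3, 5, 17/3, 19/3, 7, 23/3.
f(13/3) = 77/3, f(5) = 29, f(17/3) = 97/3, f(19/3) = 107/3, f(7) = 39, f(23/3) = 127/3.
Sum = Δt · [f(13/3) + f(5) + f(17/3) + ...].
Sum = 136.

136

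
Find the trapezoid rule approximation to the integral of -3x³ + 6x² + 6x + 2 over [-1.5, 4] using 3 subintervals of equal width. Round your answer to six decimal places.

Δx = (4 − (-1.5))/3 = 11/6.
f(-1.5) = 16.625, f(1/3) = 41/9, f(13/6) = 911/72, f(4) = -70.
T_3 = (Δx/2)·[f(x_0) + 2f(x_1) + 2f(x_2) + f(x_3)].
Sum ≈ -17.378472.

-17.378472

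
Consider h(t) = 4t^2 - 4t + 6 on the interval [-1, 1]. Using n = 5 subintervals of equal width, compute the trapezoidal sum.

Δt = (1 − (-1))/5 = 0.4.
h(-1) = 14, h(-0.6) = 9.84, h(-0.2) = 6.96, h(0.2) = 5.36, h(0.6) = 5.04, h(1) = 6.
T_5 = (Δt/2)·[h(t_0) + 2h(t_1) + ... + 2h(t_{4}) + h(t_5)].
Sum = 14.88.

14.88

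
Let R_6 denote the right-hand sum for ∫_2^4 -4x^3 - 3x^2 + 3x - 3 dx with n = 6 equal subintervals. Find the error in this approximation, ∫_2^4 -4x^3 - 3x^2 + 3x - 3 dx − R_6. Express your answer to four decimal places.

43.7778

Exact integral: ∫_2^4 f(x) dx = -284.
R_6 ≈ -327.777778.
Error ≈ -284 − (-327.777778) ≈ 43.7778.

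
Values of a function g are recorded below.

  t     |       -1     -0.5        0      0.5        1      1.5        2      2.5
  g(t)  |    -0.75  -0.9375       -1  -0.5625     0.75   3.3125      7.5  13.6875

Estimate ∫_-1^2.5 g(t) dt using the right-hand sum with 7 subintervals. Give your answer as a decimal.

Δt = 0.5.
Sum = 0.5·[(-0.9375) + (-1) + (-0.5625) + 0.75 + 3.3125 + 7.5 + 13.6875] = 11.375.

11.375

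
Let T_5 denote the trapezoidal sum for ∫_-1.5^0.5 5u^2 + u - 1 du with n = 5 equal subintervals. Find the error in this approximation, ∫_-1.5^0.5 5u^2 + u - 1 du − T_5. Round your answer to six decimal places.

Exact integral: ∫_-1.5^0.5 f(u) du ≈ 2.83333333.
T_5 = 3.1.
Error ≈ 2.83333333 − 3.1 ≈ -0.266667.

-0.266667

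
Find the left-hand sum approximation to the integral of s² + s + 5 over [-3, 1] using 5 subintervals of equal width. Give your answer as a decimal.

Δs = (1 − (-3))/5 = 0.8.
Left endpoints: -3, -2.2, -1.4, -0.6, 0.2.
f(-3) = 11, f(-2.2) = 7.64, f(-1.4) = 5.56, f(-0.6) = 4.76, f(0.2) = 5.24.
Sum = Δs · [f(-3) + f(-2.2) + f(-1.4) + f(-0.6) + f(0.2)].
Sum = 27.36.

27.36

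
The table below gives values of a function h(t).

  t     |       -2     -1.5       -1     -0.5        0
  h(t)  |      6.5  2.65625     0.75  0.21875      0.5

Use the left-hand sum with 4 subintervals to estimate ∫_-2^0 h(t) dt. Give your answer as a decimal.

5.0625

Δt = 0.5.
Sum = 0.5·[6.5 + 2.65625 + 0.75 + 0.21875] = 5.0625.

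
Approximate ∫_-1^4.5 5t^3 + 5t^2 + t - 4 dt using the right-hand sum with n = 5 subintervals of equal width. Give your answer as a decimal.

996.4625

Δt = (4.5 − (-1))/5 = 1.1.
Right endpoints: 0.1, 1.2, 2.3, 3.4, 4.5.
f(0.1) = -3.845, f(1.2) = 13.04, f(2.3) = 85.585, f(3.4) = 253.72, f(4.5) = 557.375.
Sum = Δt · [f(0.1) + f(1.2) + f(2.3) + f(3.4) + f(4.5)].
Sum = 996.4625.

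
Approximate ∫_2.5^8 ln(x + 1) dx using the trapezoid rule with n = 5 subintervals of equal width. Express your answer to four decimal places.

9.8728

Δx = (8 − 2.5)/5 = 1.1.
f(2.5) ≈ 1.2528, f(3.6) ≈ 1.5261, f(4.7) ≈ 1.7405, f(5.8) ≈ 1.9169, f(6.9) ≈ 2.0669, f(8) ≈ 2.1972.
T_5 = (Δx/2)·[f(x_0) + 2f(x_1) + ... + 2f(x_{4}) + f(x_5)].
Sum ≈ 9.8728.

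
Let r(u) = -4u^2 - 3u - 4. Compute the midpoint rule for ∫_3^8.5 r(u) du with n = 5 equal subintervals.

Δu = (8.5 − 3)/5 = 1.1.
Midpoints: 3.55, 4.65, 5.75, 6.85, 7.95.
r(3.55) = -65.06, r(4.65) = -104.44, r(5.75) = -153.5, r(6.85) = -212.24, r(7.95) = -280.66.
Sum = Δu · [r(3.55) + r(4.65) + r(5.75) + r(6.85) + r(7.95)].
Sum = -897.49.

-897.49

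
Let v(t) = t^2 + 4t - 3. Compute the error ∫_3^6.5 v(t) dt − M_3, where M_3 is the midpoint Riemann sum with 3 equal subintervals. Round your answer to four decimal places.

Exact integral: ∫_3^6.5 v(t) dt ≈ 138.541667.
M_3 ≈ 138.144676.
Error ≈ 138.541667 − 138.144676 ≈ 0.3970.

0.3970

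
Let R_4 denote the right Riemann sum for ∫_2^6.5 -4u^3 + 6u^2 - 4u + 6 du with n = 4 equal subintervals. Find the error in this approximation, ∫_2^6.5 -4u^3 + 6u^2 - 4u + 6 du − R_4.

523.65234375

Exact integral: ∫_2^6.5 f(u) du = -1285.3125.
R_4 = -1808.96484375.
Error = -1285.3125 − (-1808.96484375) = 523.65234375.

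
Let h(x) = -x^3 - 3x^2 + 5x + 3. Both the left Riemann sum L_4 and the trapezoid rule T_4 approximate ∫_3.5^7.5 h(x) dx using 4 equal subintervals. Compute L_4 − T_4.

L_4 = -778.
T_4 = -1023.5.
L_4 − T_4 = 245.5.

245.5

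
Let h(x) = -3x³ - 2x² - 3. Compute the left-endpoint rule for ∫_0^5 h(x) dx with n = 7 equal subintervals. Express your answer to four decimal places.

Δx = (5 − 0)/7 = 5/7.
Left endpoints: 0, 5/7, 10/7, 15/7, 20/7, 25/7, 30/7.
h(0) = -3, h(5/7) = -1754/343, h(10/7) = -5429/343, h(15/7) = -14304/343, h(20/7) = -30629/343, h(25/7) = -56654/343, h(30/7) = -94629/343.
Sum = Δx · [h(0) + h(5/7) + h(10/7) + ...].
Sum ≈ -425.7143.

-425.7143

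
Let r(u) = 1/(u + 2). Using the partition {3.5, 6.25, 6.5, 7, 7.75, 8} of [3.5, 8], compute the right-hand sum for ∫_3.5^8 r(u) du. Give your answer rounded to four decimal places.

0.5202

Subinterval widths: 2.75, 0.25, 0.5, 0.75, 0.25.
Right endpoints: 6.25, 6.5, 7, 7.75, 8.
r(6.25) = 4/33, r(6.5) = 2/17, r(7) = 1/9, r(7.75) = 4/39, r(8) = 0.1.
Sum = Σ Δu_i · r(u_i).
Sum ≈ 0.5202.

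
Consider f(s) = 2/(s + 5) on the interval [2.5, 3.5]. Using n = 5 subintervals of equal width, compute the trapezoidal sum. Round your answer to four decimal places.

0.2504

Δs = (3.5 − 2.5)/5 = 0.2.
f(2.5) = 4/15, f(2.7) = 20/77, f(2.9) = 20/79, f(3.1) = 20/81, f(3.3) = 20/83, f(3.5) = 4/17.
T_5 = (Δs/2)·[f(s_0) + 2f(s_1) + ... + 2f(s_{4}) + f(s_5)].
Sum ≈ 0.2504.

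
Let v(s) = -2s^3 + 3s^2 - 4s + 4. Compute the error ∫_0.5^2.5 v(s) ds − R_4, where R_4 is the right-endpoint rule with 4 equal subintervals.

Exact integral: ∫_0.5^2.5 v(s) ds = -8.
R_4 = -13.75.
Error = -8 − (-13.75) = 5.75.

5.75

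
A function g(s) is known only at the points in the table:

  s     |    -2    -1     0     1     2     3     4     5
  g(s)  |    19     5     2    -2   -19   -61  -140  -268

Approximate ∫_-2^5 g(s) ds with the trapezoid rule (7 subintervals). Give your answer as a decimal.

Δs = 1.
T_7 = (1/2)·[19 + 2·5 + 2·2 + 2·(-2) + 2·(-19) + 2·(-61) + 2·(-140) + (-268)] = -339.5.

-339.5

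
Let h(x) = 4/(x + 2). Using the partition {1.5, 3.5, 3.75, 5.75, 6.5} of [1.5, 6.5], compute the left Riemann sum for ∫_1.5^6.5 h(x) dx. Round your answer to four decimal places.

Subinterval widths: 2, 0.25, 2, 0.75.
Left endpoints: 1.5, 3.5, 3.75, 5.75.
h(1.5) = 8/7, h(3.5) = 8/11, h(3.75) = 16/23, h(5.75) = 16/31.
Sum = Σ Δx_i · h(x_i).
Sum ≈ 4.2459.

4.2459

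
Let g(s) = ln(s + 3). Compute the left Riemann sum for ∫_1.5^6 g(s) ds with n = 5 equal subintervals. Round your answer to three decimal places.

Δs = (6 − 1.5)/5 = 0.9.
Left endpoints: 1.5, 2.4, 3.3, 4.2, 5.1.
g(1.5) ≈ 1.504, g(2.4) ≈ 1.686, g(3.3) ≈ 1.841, g(4.2) ≈ 1.974, g(5.1) ≈ 2.092.
Sum = Δs · [g(1.5) + g(2.4) + g(3.3) + g(4.2) + g(5.1)].
Sum ≈ 8.187.

8.187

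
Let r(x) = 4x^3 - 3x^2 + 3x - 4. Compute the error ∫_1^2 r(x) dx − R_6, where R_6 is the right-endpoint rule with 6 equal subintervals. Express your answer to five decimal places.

Exact integral: ∫_1^2 r(x) dx = 8.5.
R_6 ≈ 10.4027778.
Error ≈ 8.5 − 10.4027778 ≈ -1.90278.

-1.90278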